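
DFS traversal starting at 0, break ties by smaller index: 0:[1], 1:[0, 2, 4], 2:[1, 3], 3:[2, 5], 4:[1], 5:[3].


DFS stack-based: start with [0]
Visit order: [0, 1, 2, 3, 5, 4]


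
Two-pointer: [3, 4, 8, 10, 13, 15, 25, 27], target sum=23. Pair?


Two pointers: lo=0, hi=7
Found pair: (8, 15) summing to 23


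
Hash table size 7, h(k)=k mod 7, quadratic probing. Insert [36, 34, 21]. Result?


Insertions: 36->slot 1; 34->slot 6; 21->slot 0
Table: [21, 36, None, None, None, None, 34]


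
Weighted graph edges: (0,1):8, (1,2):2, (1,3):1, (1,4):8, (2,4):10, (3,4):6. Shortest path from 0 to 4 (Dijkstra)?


Dijkstra from 0:
Distances: {0: 0, 1: 8, 2: 10, 3: 9, 4: 15}
Shortest distance to 4 = 15, path = [0, 1, 3, 4]


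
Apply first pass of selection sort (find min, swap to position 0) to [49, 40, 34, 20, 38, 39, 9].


After one pass: [9, 40, 34, 20, 38, 39, 49]


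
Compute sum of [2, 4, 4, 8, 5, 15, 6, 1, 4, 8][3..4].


Prefix sums: [0, 2, 6, 10, 18, 23, 38, 44, 45, 49, 57]
Sum[3..4] = prefix[5] - prefix[3] = 23 - 10 = 13


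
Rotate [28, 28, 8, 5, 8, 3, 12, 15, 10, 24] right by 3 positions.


Right rotate by 3: [15, 10, 24, 28, 28, 8, 5, 8, 3, 12]


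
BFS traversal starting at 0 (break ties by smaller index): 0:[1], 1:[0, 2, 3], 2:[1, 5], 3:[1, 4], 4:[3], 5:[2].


BFS queue: start with [0]
Visit order: [0, 1, 2, 3, 5, 4]


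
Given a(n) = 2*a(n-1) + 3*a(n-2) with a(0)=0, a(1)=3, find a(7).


Build bottom-up:
...a(5)=183, a(6)=546, a(7)=2*546+3*183=1641


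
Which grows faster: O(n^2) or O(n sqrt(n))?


n^1.5 grows slower than quadratic
O(n sqrt(n)) is asymptotically smaller; O(n^2) grows faster


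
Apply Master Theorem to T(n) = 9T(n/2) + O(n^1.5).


a=9, b=2, c=1.5. log_2(9)=3.170 > c=1.5. Case 1: O(n^log_b(a)) = O(n^3.170)
Complexity: O(n^3.170)


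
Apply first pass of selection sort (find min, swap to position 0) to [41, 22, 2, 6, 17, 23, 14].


After one pass: [2, 22, 41, 6, 17, 23, 14]


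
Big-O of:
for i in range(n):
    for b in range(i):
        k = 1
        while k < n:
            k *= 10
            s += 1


Per nesting level: O(n) * O(n) [triangular over i] * O(log n) = O(n^2 log n)
Complexity: O(n^2 log n)


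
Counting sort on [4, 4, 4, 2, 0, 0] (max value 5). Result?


Count array: [2, 0, 1, 0, 3, 0]
Reconstruct: [0, 0, 2, 4, 4, 4]


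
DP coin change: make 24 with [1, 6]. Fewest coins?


dp[0]=0; dp[i]=1+min(dp[i-c] for c in coins)
...dp[19]=4, dp[20]=5, dp[21]=6, dp[22]=7, dp[23]=8, dp[24]=4
Minimum coins for 24 = 4


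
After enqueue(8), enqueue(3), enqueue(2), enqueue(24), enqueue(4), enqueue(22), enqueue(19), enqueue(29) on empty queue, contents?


enqueue(8) -> [8]
enqueue(3) -> [8, 3]
enqueue(2) -> [8, 3, 2]
enqueue(24) -> [8, 3, 2, 24]
enqueue(4) -> [8, 3, 2, 24, 4]
enqueue(22) -> [8, 3, 2, 24, 4, 22]
enqueue(19) -> [8, 3, 2, 24, 4, 22, 19]
enqueue(29) -> [8, 3, 2, 24, 4, 22, 19, 29]
Final queue (front to back): [8, 3, 2, 24, 4, 22, 19, 29]


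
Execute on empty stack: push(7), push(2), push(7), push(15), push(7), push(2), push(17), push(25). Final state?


push(7) -> [7]
push(2) -> [7, 2]
push(7) -> [7, 2, 7]
push(15) -> [7, 2, 7, 15]
push(7) -> [7, 2, 7, 15, 7]
push(2) -> [7, 2, 7, 15, 7, 2]
push(17) -> [7, 2, 7, 15, 7, 2, 17]
push(25) -> [7, 2, 7, 15, 7, 2, 17, 25]
Final stack (bottom to top): [7, 2, 7, 15, 7, 2, 17, 25]


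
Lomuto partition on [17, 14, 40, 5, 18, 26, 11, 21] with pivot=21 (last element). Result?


Elements <= 21 go left of pivot.
Result: [17, 14, 5, 18, 11, 21, 40, 26], pivot at index 5


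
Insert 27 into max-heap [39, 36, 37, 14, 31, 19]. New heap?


Append 27: [39, 36, 37, 14, 31, 19, 27]
Bubble up: no swaps needed
Result: [39, 36, 37, 14, 31, 19, 27]


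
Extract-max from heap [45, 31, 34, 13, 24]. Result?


Max = 45
Replace root with last, heapify down
Resulting heap: [34, 31, 24, 13]


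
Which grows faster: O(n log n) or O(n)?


linear grows slower than linearithmic
O(n) is asymptotically smaller; O(n log n) grows faster


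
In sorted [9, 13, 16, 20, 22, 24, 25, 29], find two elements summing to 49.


Two pointers: lo=0, hi=7
Found pair: (20, 29) summing to 49


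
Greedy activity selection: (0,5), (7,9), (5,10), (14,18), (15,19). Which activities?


Greedy: pick earliest-ending, then skip overlaps.
Selected (3 activities): [(0, 5), (7, 9), (14, 18)]


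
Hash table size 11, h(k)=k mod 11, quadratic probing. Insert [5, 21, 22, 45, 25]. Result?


Insertions: 5->slot 5; 21->slot 10; 22->slot 0; 45->slot 1; 25->slot 3
Table: [22, 45, None, 25, None, 5, None, None, None, None, 21]


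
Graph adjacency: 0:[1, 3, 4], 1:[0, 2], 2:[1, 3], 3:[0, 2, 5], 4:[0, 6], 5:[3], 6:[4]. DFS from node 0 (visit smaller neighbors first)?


DFS stack-based: start with [0]
Visit order: [0, 1, 2, 3, 5, 4, 6]


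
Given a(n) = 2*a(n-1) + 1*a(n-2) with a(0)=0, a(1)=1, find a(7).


Build bottom-up:
...a(5)=29, a(6)=70, a(7)=2*70+1*29=169


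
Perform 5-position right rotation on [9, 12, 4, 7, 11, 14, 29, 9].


Right rotate by 5: [7, 11, 14, 29, 9, 9, 12, 4]


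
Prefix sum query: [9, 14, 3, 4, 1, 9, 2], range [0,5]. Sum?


Prefix sums: [0, 9, 23, 26, 30, 31, 40, 42]
Sum[0..5] = prefix[6] - prefix[0] = 40 - 0 = 40


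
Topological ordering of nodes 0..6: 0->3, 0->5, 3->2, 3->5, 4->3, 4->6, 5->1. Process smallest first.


Kahn's algorithm, process smallest node first
Order: [0, 4, 3, 2, 5, 1, 6]


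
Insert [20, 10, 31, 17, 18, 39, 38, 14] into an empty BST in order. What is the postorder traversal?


Root = 20; build tree by BST insertion.
Postorder traversal: [14, 18, 17, 10, 38, 39, 31, 20]


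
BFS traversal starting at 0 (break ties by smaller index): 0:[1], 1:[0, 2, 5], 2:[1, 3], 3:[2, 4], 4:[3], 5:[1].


BFS queue: start with [0]
Visit order: [0, 1, 2, 5, 3, 4]


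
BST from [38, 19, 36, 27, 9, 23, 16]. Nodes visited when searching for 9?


BST root = 38
Search for 9: compare at each node
Path: [38, 19, 9]


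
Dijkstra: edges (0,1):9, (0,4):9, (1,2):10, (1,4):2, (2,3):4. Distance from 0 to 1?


Dijkstra from 0:
Distances: {0: 0, 1: 9, 2: 19, 3: 23, 4: 9}
Shortest distance to 1 = 9, path = [0, 1]


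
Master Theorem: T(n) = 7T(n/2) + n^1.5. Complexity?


a=7, b=2, c=1.5. log_2(7)=2.807 > c=1.5. Case 1: O(n^log_b(a)) = O(n^2.807)
Complexity: O(n^2.807)


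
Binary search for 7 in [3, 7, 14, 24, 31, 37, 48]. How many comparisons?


Search for 7:
[0,6] mid=3 arr[3]=24
[0,2] mid=1 arr[1]=7
Total: 2 comparisons


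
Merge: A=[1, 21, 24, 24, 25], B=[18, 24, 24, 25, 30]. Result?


Compare heads, take smaller each step.
Merged: [1, 18, 21, 24, 24, 24, 24, 25, 25, 30]


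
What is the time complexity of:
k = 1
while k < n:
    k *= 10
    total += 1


Per nesting level: O(log n) = O(log n)
Complexity: O(log n)


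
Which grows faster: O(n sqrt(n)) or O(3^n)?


n^1.5 grows slower than exponential (base 3)
O(n sqrt(n)) is asymptotically smaller; O(3^n) grows faster


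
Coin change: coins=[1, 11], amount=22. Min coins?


dp[0]=0; dp[i]=1+min(dp[i-c] for c in coins)
...dp[17]=7, dp[18]=8, dp[19]=9, dp[20]=10, dp[21]=11, dp[22]=2
Minimum coins for 22 = 2


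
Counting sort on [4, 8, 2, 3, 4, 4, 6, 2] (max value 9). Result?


Count array: [0, 0, 2, 1, 3, 0, 1, 0, 1, 0]
Reconstruct: [2, 2, 3, 4, 4, 4, 6, 8]


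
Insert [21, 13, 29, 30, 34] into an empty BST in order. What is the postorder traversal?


Root = 21; build tree by BST insertion.
Postorder traversal: [13, 34, 30, 29, 21]


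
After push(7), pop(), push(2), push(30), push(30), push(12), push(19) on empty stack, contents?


push(7) -> [7]
pop() returns 7 -> []
push(2) -> [2]
push(30) -> [2, 30]
push(30) -> [2, 30, 30]
push(12) -> [2, 30, 30, 12]
push(19) -> [2, 30, 30, 12, 19]
Final stack (bottom to top): [2, 30, 30, 12, 19]


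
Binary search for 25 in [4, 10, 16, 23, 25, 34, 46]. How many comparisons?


Search for 25:
[0,6] mid=3 arr[3]=23
[4,6] mid=5 arr[5]=34
[4,4] mid=4 arr[4]=25
Total: 3 comparisons


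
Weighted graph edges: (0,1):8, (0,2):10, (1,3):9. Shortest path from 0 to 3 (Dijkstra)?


Dijkstra from 0:
Distances: {0: 0, 1: 8, 2: 10, 3: 17}
Shortest distance to 3 = 17, path = [0, 1, 3]


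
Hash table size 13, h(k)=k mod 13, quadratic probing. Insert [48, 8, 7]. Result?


Insertions: 48->slot 9; 8->slot 8; 7->slot 7
Table: [None, None, None, None, None, None, None, 7, 8, 48, None, None, None]


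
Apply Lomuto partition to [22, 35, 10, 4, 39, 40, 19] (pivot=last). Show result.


Elements <= 19 go left of pivot.
Result: [10, 4, 19, 35, 39, 40, 22], pivot at index 2


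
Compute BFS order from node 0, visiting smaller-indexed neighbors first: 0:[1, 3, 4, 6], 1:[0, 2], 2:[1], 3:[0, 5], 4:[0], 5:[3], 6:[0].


BFS queue: start with [0]
Visit order: [0, 1, 3, 4, 6, 2, 5]


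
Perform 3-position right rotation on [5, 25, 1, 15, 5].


Right rotate by 3: [1, 15, 5, 5, 25]


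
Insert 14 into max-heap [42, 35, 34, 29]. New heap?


Append 14: [42, 35, 34, 29, 14]
Bubble up: no swaps needed
Result: [42, 35, 34, 29, 14]


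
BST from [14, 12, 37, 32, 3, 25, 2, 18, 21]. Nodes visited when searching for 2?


BST root = 14
Search for 2: compare at each node
Path: [14, 12, 3, 2]


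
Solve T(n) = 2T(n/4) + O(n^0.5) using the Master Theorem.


a=2, b=4, c=0.5. log_4(2)=0.5 = c=0.5. Case 2: O(n^c log n) = O(sqrt(n) log n)
Complexity: O(sqrt(n) log n)


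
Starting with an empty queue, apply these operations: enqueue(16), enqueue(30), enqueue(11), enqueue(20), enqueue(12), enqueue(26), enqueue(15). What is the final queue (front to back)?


enqueue(16) -> [16]
enqueue(30) -> [16, 30]
enqueue(11) -> [16, 30, 11]
enqueue(20) -> [16, 30, 11, 20]
enqueue(12) -> [16, 30, 11, 20, 12]
enqueue(26) -> [16, 30, 11, 20, 12, 26]
enqueue(15) -> [16, 30, 11, 20, 12, 26, 15]
Final queue (front to back): [16, 30, 11, 20, 12, 26, 15]


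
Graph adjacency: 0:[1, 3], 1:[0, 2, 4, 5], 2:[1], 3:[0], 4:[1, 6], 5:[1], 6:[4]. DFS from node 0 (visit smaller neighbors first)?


DFS stack-based: start with [0]
Visit order: [0, 1, 2, 4, 6, 5, 3]


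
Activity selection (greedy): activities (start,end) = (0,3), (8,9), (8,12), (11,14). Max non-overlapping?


Greedy: pick earliest-ending, then skip overlaps.
Selected (3 activities): [(0, 3), (8, 9), (11, 14)]


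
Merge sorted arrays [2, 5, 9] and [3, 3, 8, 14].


Compare heads, take smaller each step.
Merged: [2, 3, 3, 5, 8, 9, 14]


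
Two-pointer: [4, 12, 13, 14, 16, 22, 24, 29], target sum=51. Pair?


Two pointers: lo=0, hi=7
Found pair: (22, 29) summing to 51


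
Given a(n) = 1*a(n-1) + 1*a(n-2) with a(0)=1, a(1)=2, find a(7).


Build bottom-up:
...a(5)=13, a(6)=21, a(7)=1*21+1*13=34


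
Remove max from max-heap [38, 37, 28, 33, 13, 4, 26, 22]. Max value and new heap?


Max = 38
Replace root with last, heapify down
Resulting heap: [37, 33, 28, 22, 13, 4, 26]


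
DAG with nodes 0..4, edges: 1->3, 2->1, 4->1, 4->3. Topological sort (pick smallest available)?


Kahn's algorithm, process smallest node first
Order: [0, 2, 4, 1, 3]


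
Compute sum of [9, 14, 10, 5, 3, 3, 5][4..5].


Prefix sums: [0, 9, 23, 33, 38, 41, 44, 49]
Sum[4..5] = prefix[6] - prefix[4] = 44 - 38 = 6


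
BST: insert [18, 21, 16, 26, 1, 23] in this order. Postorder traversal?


Root = 18; build tree by BST insertion.
Postorder traversal: [1, 16, 23, 26, 21, 18]


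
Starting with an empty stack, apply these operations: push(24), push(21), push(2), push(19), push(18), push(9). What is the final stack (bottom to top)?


push(24) -> [24]
push(21) -> [24, 21]
push(2) -> [24, 21, 2]
push(19) -> [24, 21, 2, 19]
push(18) -> [24, 21, 2, 19, 18]
push(9) -> [24, 21, 2, 19, 18, 9]
Final stack (bottom to top): [24, 21, 2, 19, 18, 9]


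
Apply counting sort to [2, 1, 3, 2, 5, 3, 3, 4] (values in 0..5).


Count array: [0, 1, 2, 3, 1, 1]
Reconstruct: [1, 2, 2, 3, 3, 3, 4, 5]


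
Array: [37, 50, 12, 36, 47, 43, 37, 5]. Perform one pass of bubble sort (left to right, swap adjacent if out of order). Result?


After one pass: [37, 12, 36, 47, 43, 37, 5, 50]


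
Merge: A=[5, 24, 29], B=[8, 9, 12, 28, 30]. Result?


Compare heads, take smaller each step.
Merged: [5, 8, 9, 12, 24, 28, 29, 30]


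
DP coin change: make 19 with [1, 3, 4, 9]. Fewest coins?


dp[0]=0; dp[i]=1+min(dp[i-c] for c in coins)
...dp[14]=3, dp[15]=3, dp[16]=3, dp[17]=3, dp[18]=2, dp[19]=3
Minimum coins for 19 = 3


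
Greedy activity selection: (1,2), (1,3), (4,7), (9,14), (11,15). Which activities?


Greedy: pick earliest-ending, then skip overlaps.
Selected (3 activities): [(1, 2), (4, 7), (9, 14)]


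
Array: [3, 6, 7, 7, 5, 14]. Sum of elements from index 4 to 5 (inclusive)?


Prefix sums: [0, 3, 9, 16, 23, 28, 42]
Sum[4..5] = prefix[6] - prefix[4] = 42 - 23 = 19


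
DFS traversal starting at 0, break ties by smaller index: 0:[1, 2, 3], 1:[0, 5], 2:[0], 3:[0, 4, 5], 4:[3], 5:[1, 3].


DFS stack-based: start with [0]
Visit order: [0, 1, 5, 3, 4, 2]


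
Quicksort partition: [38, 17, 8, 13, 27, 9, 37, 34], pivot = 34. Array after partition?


Elements <= 34 go left of pivot.
Result: [17, 8, 13, 27, 9, 34, 37, 38], pivot at index 5


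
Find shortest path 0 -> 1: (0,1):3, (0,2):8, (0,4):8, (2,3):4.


Dijkstra from 0:
Distances: {0: 0, 1: 3, 2: 8, 3: 12, 4: 8}
Shortest distance to 1 = 3, path = [0, 1]


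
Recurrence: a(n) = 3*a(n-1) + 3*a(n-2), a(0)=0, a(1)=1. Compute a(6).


Build bottom-up:
...a(4)=45, a(5)=171, a(6)=3*171+3*45=648


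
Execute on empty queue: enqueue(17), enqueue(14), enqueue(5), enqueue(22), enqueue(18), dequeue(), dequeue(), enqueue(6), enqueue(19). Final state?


enqueue(17) -> [17]
enqueue(14) -> [17, 14]
enqueue(5) -> [17, 14, 5]
enqueue(22) -> [17, 14, 5, 22]
enqueue(18) -> [17, 14, 5, 22, 18]
dequeue() returns 17 -> [14, 5, 22, 18]
dequeue() returns 14 -> [5, 22, 18]
enqueue(6) -> [5, 22, 18, 6]
enqueue(19) -> [5, 22, 18, 6, 19]
Final queue (front to back): [5, 22, 18, 6, 19]


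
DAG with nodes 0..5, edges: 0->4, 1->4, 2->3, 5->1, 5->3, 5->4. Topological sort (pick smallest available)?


Kahn's algorithm, process smallest node first
Order: [0, 2, 5, 1, 3, 4]


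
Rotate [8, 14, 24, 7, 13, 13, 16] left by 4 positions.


Left rotate by 4: [13, 13, 16, 8, 14, 24, 7]


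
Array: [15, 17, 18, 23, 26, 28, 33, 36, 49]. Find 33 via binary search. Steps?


Search for 33:
[0,8] mid=4 arr[4]=26
[5,8] mid=6 arr[6]=33
Total: 2 comparisons


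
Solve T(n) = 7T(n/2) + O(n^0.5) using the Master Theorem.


a=7, b=2, c=0.5. log_2(7)=2.807 > c=0.5. Case 1: O(n^log_b(a)) = O(n^2.807)
Complexity: O(n^2.807)


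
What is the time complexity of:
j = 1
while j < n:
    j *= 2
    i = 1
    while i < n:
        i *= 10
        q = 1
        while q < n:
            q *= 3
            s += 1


Per nesting level: O(log n) * O(log n) * O(log n) = O((log n)^3)
Complexity: O((log n)^3)


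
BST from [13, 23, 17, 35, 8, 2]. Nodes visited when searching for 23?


BST root = 13
Search for 23: compare at each node
Path: [13, 23]


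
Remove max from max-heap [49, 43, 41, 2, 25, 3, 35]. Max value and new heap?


Max = 49
Replace root with last, heapify down
Resulting heap: [43, 35, 41, 2, 25, 3]


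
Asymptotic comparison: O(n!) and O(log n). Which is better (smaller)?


logarithmic grows slower than factorial
O(log n) is asymptotically smaller; O(n!) grows faster


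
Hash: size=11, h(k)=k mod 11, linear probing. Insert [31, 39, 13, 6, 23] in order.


Insertions: 31->slot 9; 39->slot 6; 13->slot 2; 6->slot 7; 23->slot 1
Table: [None, 23, 13, None, None, None, 39, 6, None, 31, None]


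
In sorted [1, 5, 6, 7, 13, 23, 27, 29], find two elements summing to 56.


Two pointers: lo=0, hi=7
Found pair: (27, 29) summing to 56


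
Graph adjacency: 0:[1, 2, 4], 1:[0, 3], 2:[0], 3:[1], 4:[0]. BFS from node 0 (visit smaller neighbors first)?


BFS queue: start with [0]
Visit order: [0, 1, 2, 4, 3]


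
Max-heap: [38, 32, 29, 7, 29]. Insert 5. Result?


Append 5: [38, 32, 29, 7, 29, 5]
Bubble up: no swaps needed
Result: [38, 32, 29, 7, 29, 5]


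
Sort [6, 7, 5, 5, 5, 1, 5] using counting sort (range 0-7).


Count array: [0, 1, 0, 0, 0, 4, 1, 1]
Reconstruct: [1, 5, 5, 5, 5, 6, 7]


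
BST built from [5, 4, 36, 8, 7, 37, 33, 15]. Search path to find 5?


BST root = 5
Search for 5: compare at each node
Path: [5]


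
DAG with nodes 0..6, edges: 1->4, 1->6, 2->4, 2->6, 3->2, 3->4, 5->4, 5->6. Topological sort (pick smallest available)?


Kahn's algorithm, process smallest node first
Order: [0, 1, 3, 2, 5, 4, 6]


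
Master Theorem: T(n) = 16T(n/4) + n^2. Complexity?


a=16, b=4, c=2. log_4(16)=2 = c=2. Case 2: O(n^c log n) = O(n^2 log n)
Complexity: O(n^2 log n)


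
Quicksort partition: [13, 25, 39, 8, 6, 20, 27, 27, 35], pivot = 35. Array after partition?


Elements <= 35 go left of pivot.
Result: [13, 25, 8, 6, 20, 27, 27, 35, 39], pivot at index 7


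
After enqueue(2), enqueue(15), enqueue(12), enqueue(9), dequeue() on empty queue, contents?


enqueue(2) -> [2]
enqueue(15) -> [2, 15]
enqueue(12) -> [2, 15, 12]
enqueue(9) -> [2, 15, 12, 9]
dequeue() returns 2 -> [15, 12, 9]
Final queue (front to back): [15, 12, 9]


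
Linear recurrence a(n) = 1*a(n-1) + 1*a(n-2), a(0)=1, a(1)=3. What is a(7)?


Build bottom-up:
...a(5)=18, a(6)=29, a(7)=1*29+1*18=47


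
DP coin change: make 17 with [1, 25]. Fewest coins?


dp[0]=0; dp[i]=1+min(dp[i-c] for c in coins)
...dp[12]=12, dp[13]=13, dp[14]=14, dp[15]=15, dp[16]=16, dp[17]=17
Minimum coins for 17 = 17


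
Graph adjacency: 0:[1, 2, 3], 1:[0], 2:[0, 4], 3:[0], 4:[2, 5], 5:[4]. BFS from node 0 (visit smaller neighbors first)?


BFS queue: start with [0]
Visit order: [0, 1, 2, 3, 4, 5]


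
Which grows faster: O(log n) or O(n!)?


logarithmic grows slower than factorial
O(log n) is asymptotically smaller; O(n!) grows faster


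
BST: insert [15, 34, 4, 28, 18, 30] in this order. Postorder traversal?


Root = 15; build tree by BST insertion.
Postorder traversal: [4, 18, 30, 28, 34, 15]


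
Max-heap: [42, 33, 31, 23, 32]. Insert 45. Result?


Append 45: [42, 33, 31, 23, 32, 45]
Bubble up: swap idx 5(45) with idx 2(31); swap idx 2(45) with idx 0(42)
Result: [45, 33, 42, 23, 32, 31]


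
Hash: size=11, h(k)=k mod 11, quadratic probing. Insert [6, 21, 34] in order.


Insertions: 6->slot 6; 21->slot 10; 34->slot 1
Table: [None, 34, None, None, None, None, 6, None, None, None, 21]


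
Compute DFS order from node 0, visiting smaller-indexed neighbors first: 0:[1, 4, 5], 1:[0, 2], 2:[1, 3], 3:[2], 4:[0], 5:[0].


DFS stack-based: start with [0]
Visit order: [0, 1, 2, 3, 4, 5]


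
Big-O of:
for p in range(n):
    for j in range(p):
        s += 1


Per nesting level: O(n) * O(n) [triangular over p] = O(n^2)
Complexity: O(n^2)


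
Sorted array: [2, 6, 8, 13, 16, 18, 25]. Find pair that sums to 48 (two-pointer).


Two pointers: lo=0, hi=6
No pair sums to 48


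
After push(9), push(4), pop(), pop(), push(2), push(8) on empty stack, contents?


push(9) -> [9]
push(4) -> [9, 4]
pop() returns 4 -> [9]
pop() returns 9 -> []
push(2) -> [2]
push(8) -> [2, 8]
Final stack (bottom to top): [2, 8]


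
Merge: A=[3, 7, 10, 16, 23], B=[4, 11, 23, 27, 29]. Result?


Compare heads, take smaller each step.
Merged: [3, 4, 7, 10, 11, 16, 23, 23, 27, 29]


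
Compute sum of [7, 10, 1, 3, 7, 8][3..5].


Prefix sums: [0, 7, 17, 18, 21, 28, 36]
Sum[3..5] = prefix[6] - prefix[3] = 36 - 18 = 18


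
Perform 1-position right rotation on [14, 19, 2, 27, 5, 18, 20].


Right rotate by 1: [20, 14, 19, 2, 27, 5, 18]


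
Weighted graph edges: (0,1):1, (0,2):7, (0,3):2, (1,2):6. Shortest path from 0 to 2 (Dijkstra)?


Dijkstra from 0:
Distances: {0: 0, 1: 1, 2: 7, 3: 2}
Shortest distance to 2 = 7, path = [0, 2]


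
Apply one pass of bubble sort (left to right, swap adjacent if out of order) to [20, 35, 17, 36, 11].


After one pass: [20, 17, 35, 11, 36]


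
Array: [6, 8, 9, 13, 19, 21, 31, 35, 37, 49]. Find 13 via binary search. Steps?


Search for 13:
[0,9] mid=4 arr[4]=19
[0,3] mid=1 arr[1]=8
[2,3] mid=2 arr[2]=9
[3,3] mid=3 arr[3]=13
Total: 4 comparisons


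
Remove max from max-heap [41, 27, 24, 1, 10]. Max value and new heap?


Max = 41
Replace root with last, heapify down
Resulting heap: [27, 10, 24, 1]


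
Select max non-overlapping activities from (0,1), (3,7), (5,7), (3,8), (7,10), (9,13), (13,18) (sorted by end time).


Greedy: pick earliest-ending, then skip overlaps.
Selected (4 activities): [(0, 1), (3, 7), (7, 10), (13, 18)]


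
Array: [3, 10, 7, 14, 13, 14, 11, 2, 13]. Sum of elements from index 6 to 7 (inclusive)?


Prefix sums: [0, 3, 13, 20, 34, 47, 61, 72, 74, 87]
Sum[6..7] = prefix[8] - prefix[6] = 74 - 61 = 13


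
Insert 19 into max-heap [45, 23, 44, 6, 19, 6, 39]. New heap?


Append 19: [45, 23, 44, 6, 19, 6, 39, 19]
Bubble up: swap idx 7(19) with idx 3(6)
Result: [45, 23, 44, 19, 19, 6, 39, 6]


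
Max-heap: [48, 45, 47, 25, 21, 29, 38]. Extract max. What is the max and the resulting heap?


Max = 48
Replace root with last, heapify down
Resulting heap: [47, 45, 38, 25, 21, 29]


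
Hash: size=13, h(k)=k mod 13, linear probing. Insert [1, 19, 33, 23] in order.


Insertions: 1->slot 1; 19->slot 6; 33->slot 7; 23->slot 10
Table: [None, 1, None, None, None, None, 19, 33, None, None, 23, None, None]


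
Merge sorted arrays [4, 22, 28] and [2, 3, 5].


Compare heads, take smaller each step.
Merged: [2, 3, 4, 5, 22, 28]


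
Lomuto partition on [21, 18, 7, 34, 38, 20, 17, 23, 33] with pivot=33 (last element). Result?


Elements <= 33 go left of pivot.
Result: [21, 18, 7, 20, 17, 23, 33, 34, 38], pivot at index 6


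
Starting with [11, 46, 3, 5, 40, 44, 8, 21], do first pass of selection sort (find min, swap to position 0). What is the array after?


After one pass: [3, 46, 11, 5, 40, 44, 8, 21]


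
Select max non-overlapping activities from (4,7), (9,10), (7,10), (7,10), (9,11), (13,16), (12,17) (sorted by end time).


Greedy: pick earliest-ending, then skip overlaps.
Selected (3 activities): [(4, 7), (9, 10), (13, 16)]


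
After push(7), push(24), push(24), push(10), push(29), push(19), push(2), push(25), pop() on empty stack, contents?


push(7) -> [7]
push(24) -> [7, 24]
push(24) -> [7, 24, 24]
push(10) -> [7, 24, 24, 10]
push(29) -> [7, 24, 24, 10, 29]
push(19) -> [7, 24, 24, 10, 29, 19]
push(2) -> [7, 24, 24, 10, 29, 19, 2]
push(25) -> [7, 24, 24, 10, 29, 19, 2, 25]
pop() returns 25 -> [7, 24, 24, 10, 29, 19, 2]
Final stack (bottom to top): [7, 24, 24, 10, 29, 19, 2]


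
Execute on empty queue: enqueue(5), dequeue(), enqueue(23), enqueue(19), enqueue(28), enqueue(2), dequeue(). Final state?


enqueue(5) -> [5]
dequeue() returns 5 -> []
enqueue(23) -> [23]
enqueue(19) -> [23, 19]
enqueue(28) -> [23, 19, 28]
enqueue(2) -> [23, 19, 28, 2]
dequeue() returns 23 -> [19, 28, 2]
Final queue (front to back): [19, 28, 2]


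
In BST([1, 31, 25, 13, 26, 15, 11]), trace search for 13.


BST root = 1
Search for 13: compare at each node
Path: [1, 31, 25, 13]


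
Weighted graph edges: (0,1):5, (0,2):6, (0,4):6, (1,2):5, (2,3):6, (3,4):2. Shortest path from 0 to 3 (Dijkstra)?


Dijkstra from 0:
Distances: {0: 0, 1: 5, 2: 6, 3: 8, 4: 6}
Shortest distance to 3 = 8, path = [0, 4, 3]


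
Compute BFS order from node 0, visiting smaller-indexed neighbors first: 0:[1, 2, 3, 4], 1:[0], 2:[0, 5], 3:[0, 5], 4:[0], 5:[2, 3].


BFS queue: start with [0]
Visit order: [0, 1, 2, 3, 4, 5]


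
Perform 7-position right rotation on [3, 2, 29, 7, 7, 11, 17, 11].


Right rotate by 7: [2, 29, 7, 7, 11, 17, 11, 3]


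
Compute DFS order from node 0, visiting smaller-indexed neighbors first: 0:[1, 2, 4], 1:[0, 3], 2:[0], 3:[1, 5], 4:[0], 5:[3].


DFS stack-based: start with [0]
Visit order: [0, 1, 3, 5, 2, 4]


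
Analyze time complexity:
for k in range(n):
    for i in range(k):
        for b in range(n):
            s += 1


Per nesting level: O(n) * O(n) [triangular over k] * O(n) = O(n^3)
Complexity: O(n^3)


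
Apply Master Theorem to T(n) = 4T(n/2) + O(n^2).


a=4, b=2, c=2. log_2(4)=2 = c=2. Case 2: O(n^c log n) = O(n^2 log n)
Complexity: O(n^2 log n)


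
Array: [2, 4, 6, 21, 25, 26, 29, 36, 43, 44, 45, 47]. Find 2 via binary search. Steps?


Search for 2:
[0,11] mid=5 arr[5]=26
[0,4] mid=2 arr[2]=6
[0,1] mid=0 arr[0]=2
Total: 3 comparisons


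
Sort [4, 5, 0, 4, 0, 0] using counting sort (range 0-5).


Count array: [3, 0, 0, 0, 2, 1]
Reconstruct: [0, 0, 0, 4, 4, 5]


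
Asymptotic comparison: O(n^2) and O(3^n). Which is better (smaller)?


quadratic grows slower than exponential (base 3)
O(n^2) is asymptotically smaller; O(3^n) grows faster


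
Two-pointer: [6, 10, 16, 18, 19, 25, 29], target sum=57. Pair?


Two pointers: lo=0, hi=6
No pair sums to 57


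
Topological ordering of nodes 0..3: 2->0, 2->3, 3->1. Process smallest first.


Kahn's algorithm, process smallest node first
Order: [2, 0, 3, 1]


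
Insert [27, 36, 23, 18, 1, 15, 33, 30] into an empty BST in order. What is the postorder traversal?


Root = 27; build tree by BST insertion.
Postorder traversal: [15, 1, 18, 23, 30, 33, 36, 27]


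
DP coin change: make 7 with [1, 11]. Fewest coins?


dp[0]=0; dp[i]=1+min(dp[i-c] for c in coins)
...dp[2]=2, dp[3]=3, dp[4]=4, dp[5]=5, dp[6]=6, dp[7]=7
Minimum coins for 7 = 7


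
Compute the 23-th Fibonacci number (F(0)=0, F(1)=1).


F(n)=F(n-1)+F(n-2)
...F(21)=10946, F(22)=17711, F(23)=28657


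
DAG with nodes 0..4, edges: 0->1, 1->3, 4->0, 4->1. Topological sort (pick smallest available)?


Kahn's algorithm, process smallest node first
Order: [2, 4, 0, 1, 3]


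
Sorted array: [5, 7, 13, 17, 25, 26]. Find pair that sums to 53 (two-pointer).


Two pointers: lo=0, hi=5
No pair sums to 53


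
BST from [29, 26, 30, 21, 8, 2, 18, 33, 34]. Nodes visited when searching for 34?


BST root = 29
Search for 34: compare at each node
Path: [29, 30, 33, 34]


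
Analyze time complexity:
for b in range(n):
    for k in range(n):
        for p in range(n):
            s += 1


Per nesting level: O(n) * O(n) * O(n) = O(n^3)
Complexity: O(n^3)


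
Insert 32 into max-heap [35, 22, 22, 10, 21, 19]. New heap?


Append 32: [35, 22, 22, 10, 21, 19, 32]
Bubble up: swap idx 6(32) with idx 2(22)
Result: [35, 22, 32, 10, 21, 19, 22]


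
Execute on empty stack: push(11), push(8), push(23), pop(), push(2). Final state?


push(11) -> [11]
push(8) -> [11, 8]
push(23) -> [11, 8, 23]
pop() returns 23 -> [11, 8]
push(2) -> [11, 8, 2]
Final stack (bottom to top): [11, 8, 2]


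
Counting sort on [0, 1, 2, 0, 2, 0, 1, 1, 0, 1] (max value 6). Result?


Count array: [4, 4, 2, 0, 0, 0, 0]
Reconstruct: [0, 0, 0, 0, 1, 1, 1, 1, 2, 2]


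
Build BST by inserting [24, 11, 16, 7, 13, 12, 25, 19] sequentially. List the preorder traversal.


Root = 24; build tree by BST insertion.
Preorder traversal: [24, 11, 7, 16, 13, 12, 19, 25]


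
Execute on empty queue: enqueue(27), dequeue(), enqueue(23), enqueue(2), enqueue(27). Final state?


enqueue(27) -> [27]
dequeue() returns 27 -> []
enqueue(23) -> [23]
enqueue(2) -> [23, 2]
enqueue(27) -> [23, 2, 27]
Final queue (front to back): [23, 2, 27]


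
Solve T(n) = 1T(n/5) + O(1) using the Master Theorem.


a=1, b=5, c=0. log_5(1)=0 = c=0. Case 2: O(n^c log n) = O(log n)
Complexity: O(log n)


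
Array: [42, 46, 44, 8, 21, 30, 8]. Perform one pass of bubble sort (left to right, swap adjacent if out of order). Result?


After one pass: [42, 44, 8, 21, 30, 8, 46]


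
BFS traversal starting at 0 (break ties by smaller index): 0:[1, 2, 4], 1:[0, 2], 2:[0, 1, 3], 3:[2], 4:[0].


BFS queue: start with [0]
Visit order: [0, 1, 2, 4, 3]


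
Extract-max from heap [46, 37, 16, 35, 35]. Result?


Max = 46
Replace root with last, heapify down
Resulting heap: [37, 35, 16, 35]


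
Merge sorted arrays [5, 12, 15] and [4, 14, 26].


Compare heads, take smaller each step.
Merged: [4, 5, 12, 14, 15, 26]


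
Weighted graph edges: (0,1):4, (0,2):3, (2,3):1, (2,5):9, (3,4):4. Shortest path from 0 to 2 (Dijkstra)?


Dijkstra from 0:
Distances: {0: 0, 1: 4, 2: 3, 3: 4, 4: 8, 5: 12}
Shortest distance to 2 = 3, path = [0, 2]


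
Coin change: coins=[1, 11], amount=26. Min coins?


dp[0]=0; dp[i]=1+min(dp[i-c] for c in coins)
...dp[21]=11, dp[22]=2, dp[23]=3, dp[24]=4, dp[25]=5, dp[26]=6
Minimum coins for 26 = 6


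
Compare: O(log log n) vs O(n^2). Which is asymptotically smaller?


double-logarithmic grows slower than quadratic
O(log log n) is asymptotically smaller; O(n^2) grows faster


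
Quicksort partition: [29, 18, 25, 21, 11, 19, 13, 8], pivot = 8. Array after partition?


Elements <= 8 go left of pivot.
Result: [8, 18, 25, 21, 11, 19, 13, 29], pivot at index 0


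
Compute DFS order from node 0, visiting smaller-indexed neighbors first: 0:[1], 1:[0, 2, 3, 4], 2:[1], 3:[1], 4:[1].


DFS stack-based: start with [0]
Visit order: [0, 1, 2, 3, 4]


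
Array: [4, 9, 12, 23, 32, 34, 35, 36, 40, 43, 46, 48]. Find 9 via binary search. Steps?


Search for 9:
[0,11] mid=5 arr[5]=34
[0,4] mid=2 arr[2]=12
[0,1] mid=0 arr[0]=4
[1,1] mid=1 arr[1]=9
Total: 4 comparisons


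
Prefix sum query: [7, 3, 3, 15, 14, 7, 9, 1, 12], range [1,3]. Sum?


Prefix sums: [0, 7, 10, 13, 28, 42, 49, 58, 59, 71]
Sum[1..3] = prefix[4] - prefix[1] = 28 - 7 = 21


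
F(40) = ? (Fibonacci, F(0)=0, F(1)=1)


F(n)=F(n-1)+F(n-2)
...F(38)=39088169, F(39)=63245986, F(40)=102334155


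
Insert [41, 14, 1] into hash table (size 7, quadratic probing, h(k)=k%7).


Insertions: 41->slot 6; 14->slot 0; 1->slot 1
Table: [14, 1, None, None, None, None, 41]


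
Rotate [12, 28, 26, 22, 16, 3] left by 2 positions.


Left rotate by 2: [26, 22, 16, 3, 12, 28]


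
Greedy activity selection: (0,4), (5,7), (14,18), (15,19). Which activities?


Greedy: pick earliest-ending, then skip overlaps.
Selected (3 activities): [(0, 4), (5, 7), (14, 18)]


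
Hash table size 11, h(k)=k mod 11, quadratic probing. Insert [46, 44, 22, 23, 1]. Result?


Insertions: 46->slot 2; 44->slot 0; 22->slot 1; 23->slot 5; 1->slot 10
Table: [44, 22, 46, None, None, 23, None, None, None, None, 1]


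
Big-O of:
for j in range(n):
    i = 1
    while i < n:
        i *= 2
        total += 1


Per nesting level: O(n) * O(log n) = O(n log n)
Complexity: O(n log n)


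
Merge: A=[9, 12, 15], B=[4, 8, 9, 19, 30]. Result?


Compare heads, take smaller each step.
Merged: [4, 8, 9, 9, 12, 15, 19, 30]


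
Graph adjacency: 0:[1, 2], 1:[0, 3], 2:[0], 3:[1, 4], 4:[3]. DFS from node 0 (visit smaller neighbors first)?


DFS stack-based: start with [0]
Visit order: [0, 1, 3, 4, 2]


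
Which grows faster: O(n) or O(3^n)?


linear grows slower than exponential (base 3)
O(n) is asymptotically smaller; O(3^n) grows faster


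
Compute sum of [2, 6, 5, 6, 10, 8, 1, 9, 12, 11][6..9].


Prefix sums: [0, 2, 8, 13, 19, 29, 37, 38, 47, 59, 70]
Sum[6..9] = prefix[10] - prefix[6] = 70 - 37 = 33


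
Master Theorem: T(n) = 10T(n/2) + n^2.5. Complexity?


a=10, b=2, c=2.5. log_2(10)=3.322 > c=2.5. Case 1: O(n^log_b(a)) = O(n^3.322)
Complexity: O(n^3.322)


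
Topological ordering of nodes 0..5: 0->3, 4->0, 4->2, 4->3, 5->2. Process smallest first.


Kahn's algorithm, process smallest node first
Order: [1, 4, 0, 3, 5, 2]


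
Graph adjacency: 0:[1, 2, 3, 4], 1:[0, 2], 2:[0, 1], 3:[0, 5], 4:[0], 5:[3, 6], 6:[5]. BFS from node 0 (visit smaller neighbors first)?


BFS queue: start with [0]
Visit order: [0, 1, 2, 3, 4, 5, 6]


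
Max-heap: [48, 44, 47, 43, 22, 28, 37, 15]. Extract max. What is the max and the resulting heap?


Max = 48
Replace root with last, heapify down
Resulting heap: [47, 44, 37, 43, 22, 28, 15]


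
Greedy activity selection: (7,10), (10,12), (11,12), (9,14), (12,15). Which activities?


Greedy: pick earliest-ending, then skip overlaps.
Selected (3 activities): [(7, 10), (10, 12), (12, 15)]


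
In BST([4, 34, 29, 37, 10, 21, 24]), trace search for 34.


BST root = 4
Search for 34: compare at each node
Path: [4, 34]


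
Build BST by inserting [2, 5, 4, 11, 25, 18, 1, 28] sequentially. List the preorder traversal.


Root = 2; build tree by BST insertion.
Preorder traversal: [2, 1, 5, 4, 11, 25, 18, 28]


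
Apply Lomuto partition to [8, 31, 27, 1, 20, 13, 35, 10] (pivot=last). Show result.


Elements <= 10 go left of pivot.
Result: [8, 1, 10, 31, 20, 13, 35, 27], pivot at index 2


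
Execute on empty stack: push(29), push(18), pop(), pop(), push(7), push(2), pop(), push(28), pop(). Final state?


push(29) -> [29]
push(18) -> [29, 18]
pop() returns 18 -> [29]
pop() returns 29 -> []
push(7) -> [7]
push(2) -> [7, 2]
pop() returns 2 -> [7]
push(28) -> [7, 28]
pop() returns 28 -> [7]
Final stack (bottom to top): [7]


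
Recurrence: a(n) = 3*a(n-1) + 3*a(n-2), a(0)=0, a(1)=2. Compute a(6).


Build bottom-up:
...a(4)=90, a(5)=342, a(6)=3*342+3*90=1296


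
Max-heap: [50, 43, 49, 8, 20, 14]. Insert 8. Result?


Append 8: [50, 43, 49, 8, 20, 14, 8]
Bubble up: no swaps needed
Result: [50, 43, 49, 8, 20, 14, 8]


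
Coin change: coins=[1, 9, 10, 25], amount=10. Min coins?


dp[0]=0; dp[i]=1+min(dp[i-c] for c in coins)
...dp[5]=5, dp[6]=6, dp[7]=7, dp[8]=8, dp[9]=1, dp[10]=1
Minimum coins for 10 = 1


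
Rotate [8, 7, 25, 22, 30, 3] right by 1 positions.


Right rotate by 1: [3, 8, 7, 25, 22, 30]


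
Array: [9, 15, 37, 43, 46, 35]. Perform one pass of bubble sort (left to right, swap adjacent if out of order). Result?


After one pass: [9, 15, 37, 43, 35, 46]


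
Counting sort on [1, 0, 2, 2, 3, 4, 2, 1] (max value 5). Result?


Count array: [1, 2, 3, 1, 1, 0]
Reconstruct: [0, 1, 1, 2, 2, 2, 3, 4]


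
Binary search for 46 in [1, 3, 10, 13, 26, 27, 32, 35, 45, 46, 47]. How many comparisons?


Search for 46:
[0,10] mid=5 arr[5]=27
[6,10] mid=8 arr[8]=45
[9,10] mid=9 arr[9]=46
Total: 3 comparisons


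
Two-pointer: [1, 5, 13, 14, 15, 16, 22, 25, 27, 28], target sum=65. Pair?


Two pointers: lo=0, hi=9
No pair sums to 65


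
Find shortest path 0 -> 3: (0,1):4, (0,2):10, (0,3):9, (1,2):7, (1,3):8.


Dijkstra from 0:
Distances: {0: 0, 1: 4, 2: 10, 3: 9}
Shortest distance to 3 = 9, path = [0, 3]


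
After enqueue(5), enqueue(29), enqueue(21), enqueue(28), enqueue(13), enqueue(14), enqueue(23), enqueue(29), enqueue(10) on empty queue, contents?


enqueue(5) -> [5]
enqueue(29) -> [5, 29]
enqueue(21) -> [5, 29, 21]
enqueue(28) -> [5, 29, 21, 28]
enqueue(13) -> [5, 29, 21, 28, 13]
enqueue(14) -> [5, 29, 21, 28, 13, 14]
enqueue(23) -> [5, 29, 21, 28, 13, 14, 23]
enqueue(29) -> [5, 29, 21, 28, 13, 14, 23, 29]
enqueue(10) -> [5, 29, 21, 28, 13, 14, 23, 29, 10]
Final queue (front to back): [5, 29, 21, 28, 13, 14, 23, 29, 10]


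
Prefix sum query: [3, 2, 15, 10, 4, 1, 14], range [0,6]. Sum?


Prefix sums: [0, 3, 5, 20, 30, 34, 35, 49]
Sum[0..6] = prefix[7] - prefix[0] = 49 - 0 = 49


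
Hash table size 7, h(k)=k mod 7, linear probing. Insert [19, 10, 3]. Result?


Insertions: 19->slot 5; 10->slot 3; 3->slot 4
Table: [None, None, None, 10, 3, 19, None]


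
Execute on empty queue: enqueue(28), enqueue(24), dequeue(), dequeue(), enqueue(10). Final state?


enqueue(28) -> [28]
enqueue(24) -> [28, 24]
dequeue() returns 28 -> [24]
dequeue() returns 24 -> []
enqueue(10) -> [10]
Final queue (front to back): [10]


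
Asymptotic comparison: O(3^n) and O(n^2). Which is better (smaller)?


quadratic grows slower than exponential (base 3)
O(n^2) is asymptotically smaller; O(3^n) grows faster


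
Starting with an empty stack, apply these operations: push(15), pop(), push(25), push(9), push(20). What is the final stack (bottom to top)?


push(15) -> [15]
pop() returns 15 -> []
push(25) -> [25]
push(9) -> [25, 9]
push(20) -> [25, 9, 20]
Final stack (bottom to top): [25, 9, 20]


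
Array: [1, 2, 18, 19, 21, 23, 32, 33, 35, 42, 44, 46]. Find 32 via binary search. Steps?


Search for 32:
[0,11] mid=5 arr[5]=23
[6,11] mid=8 arr[8]=35
[6,7] mid=6 arr[6]=32
Total: 3 comparisons


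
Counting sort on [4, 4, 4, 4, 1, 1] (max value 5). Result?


Count array: [0, 2, 0, 0, 4, 0]
Reconstruct: [1, 1, 4, 4, 4, 4]


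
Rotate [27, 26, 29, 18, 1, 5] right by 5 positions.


Right rotate by 5: [26, 29, 18, 1, 5, 27]


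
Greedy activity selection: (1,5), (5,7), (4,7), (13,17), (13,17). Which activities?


Greedy: pick earliest-ending, then skip overlaps.
Selected (3 activities): [(1, 5), (5, 7), (13, 17)]


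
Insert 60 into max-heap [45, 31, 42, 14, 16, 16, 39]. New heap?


Append 60: [45, 31, 42, 14, 16, 16, 39, 60]
Bubble up: swap idx 7(60) with idx 3(14); swap idx 3(60) with idx 1(31); swap idx 1(60) with idx 0(45)
Result: [60, 45, 42, 31, 16, 16, 39, 14]


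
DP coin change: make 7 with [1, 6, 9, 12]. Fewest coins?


dp[0]=0; dp[i]=1+min(dp[i-c] for c in coins)
...dp[2]=2, dp[3]=3, dp[4]=4, dp[5]=5, dp[6]=1, dp[7]=2
Minimum coins for 7 = 2


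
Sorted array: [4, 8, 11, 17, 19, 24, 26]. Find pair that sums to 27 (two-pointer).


Two pointers: lo=0, hi=6
Found pair: (8, 19) summing to 27


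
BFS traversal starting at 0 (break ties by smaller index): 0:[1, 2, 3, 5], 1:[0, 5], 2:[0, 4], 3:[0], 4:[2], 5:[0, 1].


BFS queue: start with [0]
Visit order: [0, 1, 2, 3, 5, 4]


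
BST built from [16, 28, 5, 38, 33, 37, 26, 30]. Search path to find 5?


BST root = 16
Search for 5: compare at each node
Path: [16, 5]


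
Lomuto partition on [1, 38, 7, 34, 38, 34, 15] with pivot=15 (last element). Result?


Elements <= 15 go left of pivot.
Result: [1, 7, 15, 34, 38, 34, 38], pivot at index 2


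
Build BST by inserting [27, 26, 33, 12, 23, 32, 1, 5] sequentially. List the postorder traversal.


Root = 27; build tree by BST insertion.
Postorder traversal: [5, 1, 23, 12, 26, 32, 33, 27]


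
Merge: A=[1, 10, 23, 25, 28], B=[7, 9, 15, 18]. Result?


Compare heads, take smaller each step.
Merged: [1, 7, 9, 10, 15, 18, 23, 25, 28]


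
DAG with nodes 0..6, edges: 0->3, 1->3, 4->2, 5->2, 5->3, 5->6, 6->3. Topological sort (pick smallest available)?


Kahn's algorithm, process smallest node first
Order: [0, 1, 4, 5, 2, 6, 3]


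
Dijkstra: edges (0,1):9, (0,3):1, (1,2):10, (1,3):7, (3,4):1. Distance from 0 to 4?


Dijkstra from 0:
Distances: {0: 0, 1: 8, 2: 18, 3: 1, 4: 2}
Shortest distance to 4 = 2, path = [0, 3, 4]


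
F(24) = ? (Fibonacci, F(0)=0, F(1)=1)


F(n)=F(n-1)+F(n-2)
...F(22)=17711, F(23)=28657, F(24)=46368


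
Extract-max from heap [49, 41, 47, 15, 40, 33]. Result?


Max = 49
Replace root with last, heapify down
Resulting heap: [47, 41, 33, 15, 40]


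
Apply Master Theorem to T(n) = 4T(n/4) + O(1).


a=4, b=4, c=0. log_4(4)=1 > c=0. Case 1: O(n^log_b(a)) = O(n)
Complexity: O(n)


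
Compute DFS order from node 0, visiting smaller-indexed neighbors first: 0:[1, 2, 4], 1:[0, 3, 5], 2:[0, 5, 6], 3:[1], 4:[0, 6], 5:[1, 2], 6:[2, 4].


DFS stack-based: start with [0]
Visit order: [0, 1, 3, 5, 2, 6, 4]


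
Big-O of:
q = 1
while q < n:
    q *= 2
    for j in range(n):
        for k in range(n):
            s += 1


Per nesting level: O(log n) * O(n) * O(n) = O(n^2 log n)
Complexity: O(n^2 log n)
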